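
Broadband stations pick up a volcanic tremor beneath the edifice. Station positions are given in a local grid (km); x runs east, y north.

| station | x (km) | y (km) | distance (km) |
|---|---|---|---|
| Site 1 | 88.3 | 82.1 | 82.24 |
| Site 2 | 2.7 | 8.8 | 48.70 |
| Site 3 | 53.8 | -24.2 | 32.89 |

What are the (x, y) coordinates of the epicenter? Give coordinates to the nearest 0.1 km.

Circle about each station: (x − 88.3)² + (y − 82.1)² = 82.24²; (x − 2.7)² + (y − 8.8)² = 48.70²; (x − 53.8)² + (y + 24.2)² = 32.89².
Subtracting the Site 1 equation from the Site 2 and Site 3 equations removes the quadratic terms:
-171.2 x − 146.6 y = -10060.84
-69.0 x − 212.6 y = -5375.55
Solving the 2×2 system: x ≈ 51.4, y ≈ 8.6 km.

(51.4, 8.6)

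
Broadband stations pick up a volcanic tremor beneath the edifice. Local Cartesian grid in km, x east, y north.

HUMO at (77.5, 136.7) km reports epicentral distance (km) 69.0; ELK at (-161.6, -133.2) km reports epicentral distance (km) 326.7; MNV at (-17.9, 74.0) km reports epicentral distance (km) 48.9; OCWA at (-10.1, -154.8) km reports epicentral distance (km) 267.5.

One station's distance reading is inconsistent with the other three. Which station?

ELK

Solve using three stations at a time. Using HUMO, MNV, OCWA (subtract circle equations pairwise → linear system) gives (x, y) ≈ (13.2, 111.7).
Distances from that point to each station vs reported:
  HUMO: calculated 69.0 vs reported 69.0 → residual 0.0 km
  ELK: calculated 300.9 vs reported 326.7 → residual 25.8 km
  MNV: calculated 48.9 vs reported 48.9 → residual 0.0 km
  OCWA: calculated 267.5 vs reported 267.5 → residual 0.0 km
HUMO, MNV, OCWA are mutually consistent (residuals ≈ 0); ELK is off by 25.8 km.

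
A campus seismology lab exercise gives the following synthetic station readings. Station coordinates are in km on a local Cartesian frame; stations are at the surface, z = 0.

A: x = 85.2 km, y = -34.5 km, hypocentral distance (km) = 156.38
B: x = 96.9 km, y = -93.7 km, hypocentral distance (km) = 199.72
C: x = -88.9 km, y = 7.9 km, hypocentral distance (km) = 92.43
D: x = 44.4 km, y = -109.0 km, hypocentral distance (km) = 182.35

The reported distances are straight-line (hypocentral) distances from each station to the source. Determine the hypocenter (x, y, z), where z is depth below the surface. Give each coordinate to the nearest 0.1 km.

x ≈ -34.2 km, y ≈ 41.5 km, depth ≈ 66.5 km

Each station gives a sphere (x−x_i)² + (y−y_i)² + z² = d_i² (stations at z=0).
Subtracting the A sphere from B and C: z² cancels, leaving linear equations in x and y:
23.4 x − 118.4 y = -5713.36
-348.2 x + 84.8 y = 15427.73
Solving: x ≈ -34.201, y ≈ 41.495 km (keep extra digits for the depth step; rounded: -34.2, 41.5).
Then from the A sphere: z² = 156.38² − (x − 85.2)² − (y + 34.5)² with x = -34.201, y = 41.495, so z ≈ 66.505 ≈ 66.5 km.
Check against D (with the unrounded solution): distance 182.35 ≈ 182.35 km. ✓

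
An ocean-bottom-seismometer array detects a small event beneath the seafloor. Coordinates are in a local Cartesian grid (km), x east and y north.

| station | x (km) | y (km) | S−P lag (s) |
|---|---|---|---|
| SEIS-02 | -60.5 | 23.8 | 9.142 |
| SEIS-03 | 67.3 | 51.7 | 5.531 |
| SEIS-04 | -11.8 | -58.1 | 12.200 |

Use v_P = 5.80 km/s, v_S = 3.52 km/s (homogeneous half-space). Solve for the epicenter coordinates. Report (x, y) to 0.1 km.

18.0 km east, 47.0 km north

Distance from S−P lag: d = Δt · v_P v_S / (v_P − v_S) = Δt · (5.80·3.52)/(5.80−3.52) ≈ 8.9544·Δt.
So d_SEIS-02 = 81.86, d_SEIS-03 = 49.53, d_SEIS-04 = 109.24 km.
Circle about each station: (x + 60.5)² + (y − 23.8)² = 81.86²; (x − 67.3)² + (y − 51.7)² = 49.53²; (x + 11.8)² + (y + 58.1)² = 109.24².
Subtracting pairs of circle equations eliminates x²+y² and gives linear equations (the radical axes):
255.6 x + 55.8 y = 7223.33
97.4 x − 163.8 y = -5944.16
Solving the 2×2 system: x ≈ 18.0, y ≈ 47.0 km.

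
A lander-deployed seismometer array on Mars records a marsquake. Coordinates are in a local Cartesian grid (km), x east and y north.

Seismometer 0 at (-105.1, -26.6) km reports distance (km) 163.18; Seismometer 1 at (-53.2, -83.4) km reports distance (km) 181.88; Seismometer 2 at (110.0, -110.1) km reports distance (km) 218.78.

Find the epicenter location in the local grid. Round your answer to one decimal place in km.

Circle about each station: (x + 105.1)² + (y + 26.6)² = 163.18²; (x + 53.2)² + (y + 83.4)² = 181.88²; (x − 110.0)² + (y + 110.1)² = 218.78².
Subtracting the Seismometer 0 equation from the Seismometer 1 and Seismometer 2 equations removes the quadratic terms:
103.8 x − 113.6 y = -8420.39
430.2 x − 167.0 y = -8768.54
Solving the 2×2 system: x ≈ 13.0, y ≈ 86.0 km.

(13.0, 86.0)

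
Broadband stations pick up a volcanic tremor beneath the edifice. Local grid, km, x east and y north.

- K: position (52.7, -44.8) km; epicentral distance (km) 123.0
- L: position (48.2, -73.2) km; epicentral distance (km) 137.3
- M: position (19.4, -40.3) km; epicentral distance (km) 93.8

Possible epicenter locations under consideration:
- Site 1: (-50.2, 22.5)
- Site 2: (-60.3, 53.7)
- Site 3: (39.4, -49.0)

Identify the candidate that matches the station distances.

For each candidate, compare |candidate − station| to the reported distance:
Site 1: residuals K 0.0, L 0.0, M 0.1 → max 0.1 km
Site 2: residuals K 26.9, L 29.7, M 29.4 → max 29.7 km
Site 3: residuals K 109.1, L 111.5, M 72.0 → max 111.5 km
Only Site 1 has all residuals ≈ 0.

Site 1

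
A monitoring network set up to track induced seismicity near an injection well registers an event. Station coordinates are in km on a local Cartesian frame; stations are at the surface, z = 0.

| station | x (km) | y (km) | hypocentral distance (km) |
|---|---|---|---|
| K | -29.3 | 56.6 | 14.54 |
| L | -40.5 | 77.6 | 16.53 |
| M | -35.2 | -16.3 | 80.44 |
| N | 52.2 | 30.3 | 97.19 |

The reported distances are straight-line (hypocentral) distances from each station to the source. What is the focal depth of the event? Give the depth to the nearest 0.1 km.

8.6 km

Each station gives a sphere (x−x_i)² + (y−y_i)² + z² = d_i² (stations at z=0).
Subtracting the K sphere from L and M: z² cancels, leaving linear equations in x and y:
-22.4 x + 42.0 y = 3538.13
-11.8 x − 145.8 y = -8816.50
Solving: x ≈ -38.699, y ≈ 63.602 km (keep extra digits for the depth step; rounded: -38.7, 63.6).
Then from the K sphere: z² = 14.54² − (x + 29.3)² − (y − 56.6)² with x = -38.699, y = 63.602, so z ≈ 8.605 ≈ 8.6 km.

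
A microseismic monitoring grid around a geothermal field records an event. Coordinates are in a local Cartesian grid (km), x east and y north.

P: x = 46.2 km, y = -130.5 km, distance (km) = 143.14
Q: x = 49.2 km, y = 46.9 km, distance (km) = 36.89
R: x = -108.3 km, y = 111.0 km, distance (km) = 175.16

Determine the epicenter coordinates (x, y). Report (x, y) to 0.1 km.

Circle about each station: (x − 46.2)² + (y + 130.5)² = 143.14²; (x − 49.2)² + (y − 46.9)² = 36.89²; (x + 108.3)² + (y − 111.0)² = 175.16².
Subtracting the P equation from the Q and R equations removes the quadratic terms:
6.0 x + 354.8 y = 4583.75
-309.0 x + 483.0 y = -5306.77
Solving the 2×2 system: x ≈ 36.4, y ≈ 12.3 km.

(36.4, 12.3)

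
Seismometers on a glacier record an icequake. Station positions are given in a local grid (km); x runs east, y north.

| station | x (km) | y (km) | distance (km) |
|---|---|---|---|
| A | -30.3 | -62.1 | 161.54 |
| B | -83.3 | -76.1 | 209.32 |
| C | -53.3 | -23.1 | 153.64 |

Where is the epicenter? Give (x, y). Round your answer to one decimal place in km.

76.5 km east, 59.1 km north

Circle about each station: (x + 30.3)² + (y + 62.1)² = 161.54²; (x + 83.3)² + (y + 76.1)² = 209.32²; (x + 53.3)² + (y + 23.1)² = 153.64².
Subtracting the A equation from the B and C equations removes the quadratic terms:
-106.0 x − 28.0 y = -9764.09
-46.0 x + 78.0 y = 1089.92
Solving the 2×2 system: x ≈ 76.5, y ≈ 59.1 km.
Check against A (with the unrounded x, y): √((x + 30.3)²+(y + 62.1)²) = 161.54 ≈ 161.54 km. ✓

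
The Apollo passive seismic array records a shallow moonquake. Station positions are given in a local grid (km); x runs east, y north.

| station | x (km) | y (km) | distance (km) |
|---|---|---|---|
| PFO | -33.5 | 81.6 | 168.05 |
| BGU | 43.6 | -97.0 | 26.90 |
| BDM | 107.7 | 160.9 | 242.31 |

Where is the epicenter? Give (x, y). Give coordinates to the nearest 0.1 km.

Circle about each station: (x + 33.5)² + (y − 81.6)² = 168.05²; (x − 43.6)² + (y + 97.0)² = 26.90²; (x − 107.7)² + (y − 160.9)² = 242.31².
Subtracting pairs of circle equations eliminates x²+y² and gives linear equations (the radical axes):
154.2 x − 357.2 y = 31046.34
282.4 x + 158.6 y = -766.04
Solving the 2×2 system: x ≈ 37.1, y ≈ -70.9 km.
Check against PFO (with the unrounded x, y): √((x + 33.5)²+(y − 81.6)²) = 168.05 ≈ 168.05 km. ✓

37.1 km east, -70.9 km north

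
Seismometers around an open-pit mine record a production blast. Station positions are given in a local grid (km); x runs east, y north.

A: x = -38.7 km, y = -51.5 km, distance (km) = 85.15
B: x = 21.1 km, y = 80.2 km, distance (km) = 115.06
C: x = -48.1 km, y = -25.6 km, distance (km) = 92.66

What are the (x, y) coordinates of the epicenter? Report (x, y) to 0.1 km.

x ≈ 44.3 km, y ≈ -32.5 km

Circle about each station: (x + 38.7)² + (y + 51.5)² = 85.15²; (x − 21.1)² + (y − 80.2)² = 115.06²; (x + 48.1)² + (y + 25.6)² = 92.66².
Subtracting the A equation from the B and C equations removes the quadratic terms:
119.6 x + 263.4 y = -3260.97
-18.8 x + 51.8 y = -2516.32
Solving the 2×2 system: x ≈ 44.3, y ≈ -32.5 km.
Check against A (with the unrounded x, y): √((x + 38.7)²+(y + 51.5)²) = 85.15 ≈ 85.15 km. ✓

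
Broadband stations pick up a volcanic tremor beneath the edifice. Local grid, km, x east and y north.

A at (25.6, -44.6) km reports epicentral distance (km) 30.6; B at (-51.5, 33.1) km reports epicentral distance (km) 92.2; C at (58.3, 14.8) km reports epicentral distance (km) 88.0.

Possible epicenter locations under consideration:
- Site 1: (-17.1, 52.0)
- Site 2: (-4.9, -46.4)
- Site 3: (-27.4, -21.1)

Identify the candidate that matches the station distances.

For each candidate, compare |candidate − station| to the reported distance:
Site 1: residuals A 75.0, B 52.9, C 3.9 → max 75.0 km
Site 2: residuals A 0.0, B 0.0, C 0.0 → max 0.0 km
Site 3: residuals A 27.4, B 32.9, C 4.9 → max 32.9 km
Only Site 2 has all residuals ≈ 0.

Site 2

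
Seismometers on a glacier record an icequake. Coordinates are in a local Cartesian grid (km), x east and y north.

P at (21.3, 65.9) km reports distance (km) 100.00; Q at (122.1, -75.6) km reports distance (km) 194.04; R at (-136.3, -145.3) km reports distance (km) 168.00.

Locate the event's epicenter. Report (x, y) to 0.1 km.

x ≈ -55.7 km, y ≈ 2.1 km

Circle about each station: (x − 21.3)² + (y − 65.9)² = 100.00²; (x − 122.1)² + (y + 75.6)² = 194.04²; (x + 136.3)² + (y + 145.3)² = 168.00².
Subtracting the P equation from the Q and R equations removes the quadratic terms:
201.6 x − 283.0 y = -11824.25
-315.2 x − 422.4 y = 16669.28
Solving the 2×2 system: x ≈ -55.7, y ≈ 2.1 km.
Check against P (with the unrounded x, y): √((x − 21.3)²+(y − 65.9)²) = 100.00 ≈ 100.00 km. ✓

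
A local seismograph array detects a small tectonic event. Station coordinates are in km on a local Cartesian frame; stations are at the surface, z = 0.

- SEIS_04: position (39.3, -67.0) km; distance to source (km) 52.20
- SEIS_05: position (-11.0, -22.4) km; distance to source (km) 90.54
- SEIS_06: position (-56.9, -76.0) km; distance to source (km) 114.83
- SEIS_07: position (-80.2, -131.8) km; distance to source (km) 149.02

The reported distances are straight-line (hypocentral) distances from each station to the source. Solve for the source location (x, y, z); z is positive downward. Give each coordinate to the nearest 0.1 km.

x ≈ 45.5 km, y ≈ -70.7 km, depth ≈ 51.7 km

Each station gives a sphere (x−x_i)² + (y−y_i)² + z² = d_i² (stations at z=0).
Subtracting the SEIS_04 sphere from SEIS_05 and SEIS_06: z² cancels, leaving linear equations in x and y:
-100.6 x + 89.2 y = -10883.38
-192.4 x − 18.0 y = -7480.97
Solving: x ≈ 45.497, y ≈ -70.700 km (keep extra digits for the depth step; rounded: 45.5, -70.7).
Then from the SEIS_04 sphere: z² = 52.20² − (x − 39.3)² − (y + 67.0)² with x = 45.497, y = -70.700, so z ≈ 51.699 ≈ 51.7 km.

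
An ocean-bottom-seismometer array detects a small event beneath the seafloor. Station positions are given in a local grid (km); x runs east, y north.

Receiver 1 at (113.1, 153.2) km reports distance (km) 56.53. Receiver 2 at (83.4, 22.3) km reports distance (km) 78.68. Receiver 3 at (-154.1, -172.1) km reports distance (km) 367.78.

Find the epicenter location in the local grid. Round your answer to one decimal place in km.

92.9 km east, 100.4 km north

Circle about each station: (x − 113.1)² + (y − 153.2)² = 56.53²; (x − 83.4)² + (y − 22.3)² = 78.68²; (x + 154.1)² + (y + 172.1)² = 367.78².
Subtracting pairs of circle equations eliminates x²+y² and gives linear equations (the radical axes):
-59.4 x − 261.8 y = -31803.90
-534.4 x − 650.6 y = -114963.12
Solving the 2×2 system: x ≈ 92.9, y ≈ 100.4 km.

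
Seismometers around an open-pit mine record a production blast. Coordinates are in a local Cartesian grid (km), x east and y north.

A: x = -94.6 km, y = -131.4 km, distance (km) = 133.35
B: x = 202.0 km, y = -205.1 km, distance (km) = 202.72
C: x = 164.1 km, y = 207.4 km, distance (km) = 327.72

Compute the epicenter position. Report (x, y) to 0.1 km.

Circle about each station: (x + 94.6)² + (y + 131.4)² = 133.35²; (x − 202.0)² + (y + 205.1)² = 202.72²; (x − 164.1)² + (y − 207.4)² = 327.72².
Subtracting the A equation from the B and C equations removes the quadratic terms:
593.2 x − 147.4 y = 33341.71
517.4 x + 677.6 y = -45889.73
Solving the 2×2 system: x ≈ 33.1, y ≈ -93.0 km.

x ≈ 33.1 km, y ≈ -93.0 km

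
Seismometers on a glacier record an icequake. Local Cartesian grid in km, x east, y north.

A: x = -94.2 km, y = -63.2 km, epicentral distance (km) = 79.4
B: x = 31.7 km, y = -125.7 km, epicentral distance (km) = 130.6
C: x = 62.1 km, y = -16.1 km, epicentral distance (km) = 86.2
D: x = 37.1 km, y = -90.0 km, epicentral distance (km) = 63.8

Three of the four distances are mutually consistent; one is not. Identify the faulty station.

Solve using three stations at a time. Using A, C, D (subtract circle equations pairwise → linear system) gives (x, y) ≈ (-15.4, -53.8).
Distances from that point to each station vs reported:
  A: calculated 79.4 vs reported 79.4 → residual 0.0 km
  B: calculated 85.9 vs reported 130.6 → residual 44.7 km
  C: calculated 86.2 vs reported 86.2 → residual 0.0 km
  D: calculated 63.8 vs reported 63.8 → residual 0.0 km
A, C, D are mutually consistent (residuals ≈ 0); B is off by 44.7 km.

B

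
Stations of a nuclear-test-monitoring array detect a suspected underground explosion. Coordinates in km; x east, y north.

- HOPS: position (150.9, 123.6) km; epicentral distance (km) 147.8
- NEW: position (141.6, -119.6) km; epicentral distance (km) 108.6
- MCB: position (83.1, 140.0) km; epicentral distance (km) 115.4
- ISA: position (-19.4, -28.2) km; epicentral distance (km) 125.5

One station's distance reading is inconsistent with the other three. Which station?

Solve using three stations at a time. Using HOPS, NEW, ISA (subtract circle equations pairwise → linear system) gives (x, y) ≈ (105.6, -17.1).
Distances from that point to each station vs reported:
  HOPS: calculated 147.8 vs reported 147.8 → residual 0.0 km
  NEW: calculated 108.6 vs reported 108.6 → residual 0.0 km
  MCB: calculated 158.7 vs reported 115.4 → residual 43.3 km
  ISA: calculated 125.5 vs reported 125.5 → residual 0.0 km
HOPS, NEW, ISA are mutually consistent (residuals ≈ 0); MCB is off by 43.3 km.

MCB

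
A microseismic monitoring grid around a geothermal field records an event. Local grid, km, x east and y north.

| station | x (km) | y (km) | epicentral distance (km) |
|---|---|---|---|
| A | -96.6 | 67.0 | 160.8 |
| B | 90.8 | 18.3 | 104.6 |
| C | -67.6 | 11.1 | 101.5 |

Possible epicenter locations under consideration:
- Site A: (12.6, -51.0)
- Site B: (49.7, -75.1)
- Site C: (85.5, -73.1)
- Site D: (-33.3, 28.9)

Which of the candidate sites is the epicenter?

For each candidate, compare |candidate − station| to the reported distance:
Site A: residuals A 0.0, B 0.1, C 0.1 → max 0.1 km
Site B: residuals A 43.2, B 2.6, C 44.1 → max 44.1 km
Site C: residuals A 69.0, B 13.0, C 73.2 → max 73.2 km
Site D: residuals A 86.9, B 20.0, C 62.9 → max 86.9 km
Only Site A has all residuals ≈ 0.

Site A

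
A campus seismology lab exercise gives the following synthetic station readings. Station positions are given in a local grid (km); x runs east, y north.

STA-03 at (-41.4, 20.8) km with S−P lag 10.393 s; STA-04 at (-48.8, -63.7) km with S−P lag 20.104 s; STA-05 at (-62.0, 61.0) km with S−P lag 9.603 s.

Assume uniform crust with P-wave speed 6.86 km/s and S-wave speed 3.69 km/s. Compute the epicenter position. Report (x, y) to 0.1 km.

10.7 km east, 85.4 km north

Distance from S−P lag: d = Δt · v_P v_S / (v_P − v_S) = Δt · (6.86·3.69)/(6.86−3.69) ≈ 7.9853·Δt.
So d_STA-03 = 82.99, d_STA-04 = 160.54, d_STA-05 = 76.68 km.
Circle about each station: (x + 41.4)² + (y − 20.8)² = 82.99²; (x + 48.8)² + (y + 63.7)² = 160.54²; (x + 62.0)² + (y − 61.0)² = 76.68².
Subtracting the STA-03 equation from the STA-04 and STA-05 equations removes the quadratic terms:
-14.8 x − 169.0 y = -14593.22
-41.2 x + 80.4 y = 6425.92
Solving the 2×2 system: x ≈ 10.7, y ≈ 85.4 km.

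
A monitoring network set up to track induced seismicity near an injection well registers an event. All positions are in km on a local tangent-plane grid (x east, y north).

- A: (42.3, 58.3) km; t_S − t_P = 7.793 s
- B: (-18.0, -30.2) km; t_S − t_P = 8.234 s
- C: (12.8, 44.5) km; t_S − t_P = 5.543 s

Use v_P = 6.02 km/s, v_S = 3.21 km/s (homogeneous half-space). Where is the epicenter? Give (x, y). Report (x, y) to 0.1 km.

(23.8, 8.0)

Distance from S−P lag: d = Δt · v_P v_S / (v_P − v_S) = Δt · (6.02·3.21)/(6.02−3.21) ≈ 6.8769·Δt.
So d_A = 53.59, d_B = 56.62, d_C = 38.12 km.
Circle about each station: (x − 42.3)² + (y − 58.3)² = 53.59²; (x + 18.0)² + (y + 30.2)² = 56.62²; (x − 12.8)² + (y − 44.5)² = 38.12².
Subtracting the A equation from the B and C equations removes the quadratic terms:
-120.6 x − 177.0 y = -4286.08
-59.0 x − 27.6 y = -1625.34
Solving the 2×2 system: x ≈ 23.8, y ≈ 8.0 km.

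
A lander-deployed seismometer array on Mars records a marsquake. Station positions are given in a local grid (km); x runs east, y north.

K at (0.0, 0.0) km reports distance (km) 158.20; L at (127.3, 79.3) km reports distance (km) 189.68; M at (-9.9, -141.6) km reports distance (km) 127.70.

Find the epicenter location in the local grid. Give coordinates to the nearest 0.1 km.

Circle about each station: x² + y² = 158.20²; (x − 127.3)² + (y − 79.3)² = 189.68²; (x + 9.9)² + (y + 141.6)² = 127.70².
Subtracting the K equation from the L and M equations removes the quadratic terms:
254.6 x + 158.6 y = 11542.52
-19.8 x − 283.2 y = 28868.52
Solving the 2×2 system: x ≈ 113.8, y ≈ -109.9 km.

x ≈ 113.8 km, y ≈ -109.9 km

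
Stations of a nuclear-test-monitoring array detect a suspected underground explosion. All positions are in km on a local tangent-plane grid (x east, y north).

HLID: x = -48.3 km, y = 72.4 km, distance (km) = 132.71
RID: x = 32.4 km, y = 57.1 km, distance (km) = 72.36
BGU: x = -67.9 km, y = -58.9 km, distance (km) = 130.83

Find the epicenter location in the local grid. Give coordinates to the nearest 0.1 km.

Circle about each station: (x + 48.3)² + (y − 72.4)² = 132.71²; (x − 32.4)² + (y − 57.1)² = 72.36²; (x + 67.9)² + (y + 58.9)² = 130.83².
Subtracting the HLID equation from the RID and BGU equations removes the quadratic terms:
161.4 x − 30.6 y = 9111.49
-39.2 x − 262.6 y = 1000.43
Solving the 2×2 system: x ≈ 54.2, y ≈ -11.9 km.

(54.2, -11.9)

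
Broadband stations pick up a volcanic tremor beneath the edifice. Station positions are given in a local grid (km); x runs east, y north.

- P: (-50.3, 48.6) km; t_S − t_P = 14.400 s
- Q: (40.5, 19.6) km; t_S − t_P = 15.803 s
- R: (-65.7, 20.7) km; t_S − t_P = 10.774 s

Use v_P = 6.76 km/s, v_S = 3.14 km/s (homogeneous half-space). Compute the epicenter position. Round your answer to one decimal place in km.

(-34.8, -34.4)

Distance from S−P lag: d = Δt · v_P v_S / (v_P − v_S) = Δt · (6.76·3.14)/(6.76−3.14) ≈ 5.8636·Δt.
So d_P = 84.44, d_Q = 92.66, d_R = 63.17 km.
Circle about each station: (x + 50.3)² + (y − 48.6)² = 84.44²; (x − 40.5)² + (y − 19.6)² = 92.66²; (x + 65.7)² + (y − 20.7)² = 63.17².
Subtracting the P equation from the Q and R equations removes the quadratic terms:
181.6 x − 58.0 y = -4323.40
-30.8 x − 55.8 y = 2992.59
Solving the 2×2 system: x ≈ -34.8, y ≈ -34.4 km.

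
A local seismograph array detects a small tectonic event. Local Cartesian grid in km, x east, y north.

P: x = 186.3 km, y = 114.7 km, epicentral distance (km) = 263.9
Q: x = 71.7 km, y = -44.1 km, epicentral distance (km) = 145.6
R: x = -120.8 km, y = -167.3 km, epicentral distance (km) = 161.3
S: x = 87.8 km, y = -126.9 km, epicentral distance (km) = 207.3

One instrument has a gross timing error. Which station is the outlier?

R

Solve using three stations at a time. Using P, Q, S (subtract circle equations pairwise → linear system) gives (x, y) ≈ (-59.6, 18.9).
Distances from that point to each station vs reported:
  P: calculated 263.9 vs reported 263.9 → residual 0.0 km
  Q: calculated 145.6 vs reported 145.6 → residual 0.0 km
  R: calculated 196.0 vs reported 161.3 → residual 34.7 km
  S: calculated 207.3 vs reported 207.3 → residual 0.0 km
P, Q, S are mutually consistent (residuals ≈ 0); R is off by 34.7 km.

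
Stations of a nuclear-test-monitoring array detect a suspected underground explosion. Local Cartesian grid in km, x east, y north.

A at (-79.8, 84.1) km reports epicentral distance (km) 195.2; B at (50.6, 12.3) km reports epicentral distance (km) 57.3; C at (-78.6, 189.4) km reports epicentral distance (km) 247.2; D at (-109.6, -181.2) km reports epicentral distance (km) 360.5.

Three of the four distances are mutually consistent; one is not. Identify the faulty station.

D

Solve using three stations at a time. Using A, B, C (subtract circle equations pairwise → linear system) gives (x, y) ≈ (106.4, 25.4).
Distances from that point to each station vs reported:
  A: calculated 195.2 vs reported 195.2 → residual 0.0 km
  B: calculated 57.3 vs reported 57.3 → residual 0.0 km
  C: calculated 247.2 vs reported 247.2 → residual 0.0 km
  D: calculated 298.9 vs reported 360.5 → residual 61.6 km
A, B, C are mutually consistent (residuals ≈ 0); D is off by 61.6 km.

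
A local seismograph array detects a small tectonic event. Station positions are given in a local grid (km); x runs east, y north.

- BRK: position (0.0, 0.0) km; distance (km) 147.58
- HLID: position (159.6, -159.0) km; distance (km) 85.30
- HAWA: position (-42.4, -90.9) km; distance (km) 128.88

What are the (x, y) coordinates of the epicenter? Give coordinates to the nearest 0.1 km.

Circle about each station: x² + y² = 147.58²; (x − 159.6)² + (y + 159.0)² = 85.30²; (x + 42.4)² + (y + 90.9)² = 128.88².
Subtracting pairs of circle equations eliminates x²+y² and gives linear equations (the radical axes):
319.2 x − 318.0 y = 65256.93
-84.8 x − 181.8 y = 15230.37
Solving the 2×2 system: x ≈ 82.6, y ≈ -122.3 km.

x ≈ 82.6 km, y ≈ -122.3 km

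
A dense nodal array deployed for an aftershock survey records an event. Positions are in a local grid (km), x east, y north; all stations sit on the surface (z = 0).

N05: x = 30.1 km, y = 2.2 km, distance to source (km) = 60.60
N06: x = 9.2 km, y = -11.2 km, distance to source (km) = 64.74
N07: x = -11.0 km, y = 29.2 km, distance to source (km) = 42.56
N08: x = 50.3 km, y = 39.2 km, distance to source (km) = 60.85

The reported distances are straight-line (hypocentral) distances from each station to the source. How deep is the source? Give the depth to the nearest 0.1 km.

Each station gives a sphere (x−x_i)² + (y−y_i)² + z² = d_i² (stations at z=0).
Subtracting the N05 sphere from N06 and N07: z² cancels, leaving linear equations in x and y:
-41.8 x − 26.8 y = -1219.68
-82.2 x + 54.0 y = 1923.80
Solving: x ≈ 3.207, y ≈ 40.508 km (keep extra digits for the depth step; rounded: 3.2, 40.5).
Then from the N05 sphere: z² = 60.60² − (x − 30.1)² − (y − 2.2)² with x = 3.207, y = 40.508, so z ≈ 38.492 ≈ 38.5 km.
Check against N08 (with the unrounded solution): distance 60.84 ≈ 60.85 km. ✓

z ≈ 38.5 km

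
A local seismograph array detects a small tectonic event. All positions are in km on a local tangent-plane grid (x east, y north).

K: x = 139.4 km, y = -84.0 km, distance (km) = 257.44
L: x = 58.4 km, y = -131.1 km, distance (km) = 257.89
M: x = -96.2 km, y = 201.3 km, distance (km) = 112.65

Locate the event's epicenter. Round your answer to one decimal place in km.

Circle about each station: (x − 139.4)² + (y + 84.0)² = 257.44²; (x − 58.4)² + (y + 131.1)² = 257.89²; (x + 96.2)² + (y − 201.3)² = 112.65².
Subtracting the K equation from the L and M equations removes the quadratic terms:
-162.0 x − 94.2 y = -6122.49
-471.2 x + 570.6 y = 76873.10
Solving the 2×2 system: x ≈ -27.4, y ≈ 112.1 km.
Check against K (with the unrounded x, y): √((x − 139.4)²+(y + 84.0)²) = 257.44 ≈ 257.44 km. ✓

(-27.4, 112.1)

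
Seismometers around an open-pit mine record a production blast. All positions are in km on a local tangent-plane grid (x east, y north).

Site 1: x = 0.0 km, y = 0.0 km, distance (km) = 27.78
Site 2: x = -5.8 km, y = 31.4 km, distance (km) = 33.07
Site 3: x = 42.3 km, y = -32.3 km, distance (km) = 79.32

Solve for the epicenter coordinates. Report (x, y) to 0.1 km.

x ≈ -27.1 km, y ≈ 6.1 km

Circle about each station: x² + y² = 27.78²; (x + 5.8)² + (y − 31.4)² = 33.07²; (x − 42.3)² + (y + 32.3)² = 79.32².
Subtracting the Site 1 equation from the Site 2 and Site 3 equations removes the quadratic terms:
-11.6 x + 62.8 y = 697.70
84.6 x − 64.6 y = -2687.35
Solving the 2×2 system: x ≈ -27.1, y ≈ 6.1 km.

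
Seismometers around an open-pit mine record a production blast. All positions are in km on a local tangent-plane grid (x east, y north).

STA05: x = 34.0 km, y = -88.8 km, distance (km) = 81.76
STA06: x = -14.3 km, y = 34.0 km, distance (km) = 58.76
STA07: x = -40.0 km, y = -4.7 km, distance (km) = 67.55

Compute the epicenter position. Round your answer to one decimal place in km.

Circle about each station: (x − 34.0)² + (y + 88.8)² = 81.76²; (x + 14.3)² + (y − 34.0)² = 58.76²; (x + 40.0)² + (y + 4.7)² = 67.55².
Subtracting pairs of circle equations eliminates x²+y² and gives linear equations (the radical axes):
-96.6 x + 245.6 y = -4448.99
-148.0 x + 168.2 y = -5297.65
Solving the 2×2 system: x ≈ 27.5, y ≈ -7.3 km.

x ≈ 27.5 km, y ≈ -7.3 km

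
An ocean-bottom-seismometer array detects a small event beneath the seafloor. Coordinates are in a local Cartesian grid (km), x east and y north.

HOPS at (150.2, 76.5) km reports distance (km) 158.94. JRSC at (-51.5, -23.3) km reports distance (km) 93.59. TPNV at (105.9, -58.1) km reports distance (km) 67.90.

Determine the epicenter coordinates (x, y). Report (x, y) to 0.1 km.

Circle about each station: (x − 150.2)² + (y − 76.5)² = 158.94²; (x + 51.5)² + (y + 23.3)² = 93.59²; (x − 105.9)² + (y + 58.1)² = 67.90².
Subtracting the HOPS equation from the JRSC and TPNV equations removes the quadratic terms:
-403.4 x − 199.6 y = -8714.31
-88.6 x − 269.2 y = 6829.64
Solving the 2×2 system: x ≈ 40.8, y ≈ -38.8 km.
Check against HOPS (with the unrounded x, y): √((x − 150.2)²+(y − 76.5)²) = 158.94 ≈ 158.94 km. ✓

x ≈ 40.8 km, y ≈ -38.8 km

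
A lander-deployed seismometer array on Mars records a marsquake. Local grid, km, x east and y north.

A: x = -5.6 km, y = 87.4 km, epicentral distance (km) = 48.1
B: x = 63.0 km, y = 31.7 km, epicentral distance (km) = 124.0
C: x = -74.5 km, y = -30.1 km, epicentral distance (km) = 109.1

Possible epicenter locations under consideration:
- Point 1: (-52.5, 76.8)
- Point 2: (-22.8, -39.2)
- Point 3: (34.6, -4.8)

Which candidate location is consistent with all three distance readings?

For each candidate, compare |candidate − station| to the reported distance:
Point 1: residuals A 0.0, B 0.0, C 0.0 → max 0.0 km
Point 2: residuals A 79.7, B 12.7, C 56.6 → max 79.7 km
Point 3: residuals A 52.5, B 77.8, C 2.9 → max 77.8 km
Only Point 1 has all residuals ≈ 0.

Point 1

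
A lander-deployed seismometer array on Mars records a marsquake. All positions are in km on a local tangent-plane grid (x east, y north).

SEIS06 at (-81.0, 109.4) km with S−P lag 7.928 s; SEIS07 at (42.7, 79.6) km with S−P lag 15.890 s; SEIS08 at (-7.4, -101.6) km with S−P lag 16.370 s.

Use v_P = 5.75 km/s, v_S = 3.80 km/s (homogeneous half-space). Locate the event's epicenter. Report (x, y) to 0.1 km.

-129.7 km east, 35.1 km north

Distance from S−P lag: d = Δt · v_P v_S / (v_P − v_S) = Δt · (5.75·3.80)/(5.75−3.80) ≈ 11.2051·Δt.
So d_SEIS06 = 88.83, d_SEIS07 = 178.05, d_SEIS08 = 183.43 km.
Circle about each station: (x + 81.0)² + (y − 109.4)² = 88.83²; (x − 42.7)² + (y − 79.6)² = 178.05²; (x + 7.4)² + (y + 101.6)² = 183.43².
Subtracting the SEIS06 equation from the SEIS07 and SEIS08 equations removes the quadratic terms:
247.4 x − 59.6 y = -34180.94
147.2 x − 422.0 y = -33907.84
Solving the 2×2 system: x ≈ -129.7, y ≈ 35.1 km.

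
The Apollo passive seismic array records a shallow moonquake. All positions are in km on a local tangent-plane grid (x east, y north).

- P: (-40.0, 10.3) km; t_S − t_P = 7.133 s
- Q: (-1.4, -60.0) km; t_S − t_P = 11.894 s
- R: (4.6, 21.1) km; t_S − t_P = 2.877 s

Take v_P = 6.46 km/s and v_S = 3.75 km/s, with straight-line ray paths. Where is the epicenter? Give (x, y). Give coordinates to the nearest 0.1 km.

13.3 km east, 45.3 km north

Distance from S−P lag: d = Δt · v_P v_S / (v_P − v_S) = Δt · (6.46·3.75)/(6.46−3.75) ≈ 8.9391·Δt.
So d_P = 63.76, d_Q = 106.32, d_R = 25.72 km.
Circle about each station: (x + 40.0)² + (y − 10.3)² = 63.76²; (x + 1.4)² + (y + 60.0)² = 106.32²; (x − 4.6)² + (y − 21.1)² = 25.72².
Subtracting the P equation from the Q and R equations removes the quadratic terms:
77.2 x − 140.6 y = -5342.73
89.2 x + 21.6 y = 2164.10
Solving the 2×2 system: x ≈ 13.3, y ≈ 45.3 km.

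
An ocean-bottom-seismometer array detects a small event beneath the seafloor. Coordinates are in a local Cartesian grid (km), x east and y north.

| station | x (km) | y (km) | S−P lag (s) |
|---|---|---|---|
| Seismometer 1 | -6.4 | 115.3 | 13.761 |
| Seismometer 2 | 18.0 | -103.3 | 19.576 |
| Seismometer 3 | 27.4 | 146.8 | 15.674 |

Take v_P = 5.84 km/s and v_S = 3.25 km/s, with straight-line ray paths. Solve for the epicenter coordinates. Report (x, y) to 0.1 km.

x ≈ 55.0 km, y ≈ 35.3 km

Distance from S−P lag: d = Δt · v_P v_S / (v_P − v_S) = Δt · (5.84·3.25)/(5.84−3.25) ≈ 7.3282·Δt.
So d_Seismometer 1 = 100.84, d_Seismometer 2 = 143.46, d_Seismometer 3 = 114.86 km.
Circle about each station: (x + 6.4)² + (y − 115.3)² = 100.84²; (x − 18.0)² + (y + 103.3)² = 143.46²; (x − 27.4)² + (y − 146.8)² = 114.86².
Subtracting the Seismometer 1 equation from the Seismometer 2 and Seismometer 3 equations removes the quadratic terms:
48.8 x − 437.2 y = -12752.23
67.6 x + 63.0 y = 5941.84
Solving the 2×2 system: x ≈ 55.0, y ≈ 35.3 km.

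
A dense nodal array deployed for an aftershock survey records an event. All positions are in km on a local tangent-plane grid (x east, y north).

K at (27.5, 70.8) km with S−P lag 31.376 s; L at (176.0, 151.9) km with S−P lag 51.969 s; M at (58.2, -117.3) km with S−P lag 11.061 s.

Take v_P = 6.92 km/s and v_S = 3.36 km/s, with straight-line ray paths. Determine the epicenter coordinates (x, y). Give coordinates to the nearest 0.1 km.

x ≈ -12.9 km, y ≈ -130.1 km

Distance from S−P lag: d = Δt · v_P v_S / (v_P − v_S) = Δt · (6.92·3.36)/(6.92−3.36) ≈ 6.5312·Δt.
So d_K = 204.92, d_L = 339.42, d_M = 72.24 km.
Circle about each station: (x − 27.5)² + (y − 70.8)² = 204.92²; (x − 176.0)² + (y − 151.9)² = 339.42²; (x − 58.2)² + (y + 117.3)² = 72.24².
Subtracting pairs of circle equations eliminates x²+y² and gives linear equations (the radical axes):
297.0 x + 162.2 y = -24933.01
61.4 x − 376.2 y = 48151.23
Solving the 2×2 system: x ≈ -12.9, y ≈ -130.1 km.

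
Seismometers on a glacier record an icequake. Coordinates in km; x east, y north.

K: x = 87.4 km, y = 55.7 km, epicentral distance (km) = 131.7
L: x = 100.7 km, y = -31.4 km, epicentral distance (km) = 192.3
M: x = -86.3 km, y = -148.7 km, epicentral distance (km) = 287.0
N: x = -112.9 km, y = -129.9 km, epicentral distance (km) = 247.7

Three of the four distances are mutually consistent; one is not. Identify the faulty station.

M

Solve using three stations at a time. Using K, L, N (subtract circle equations pairwise → linear system) gives (x, y) ≈ (-34.7, 105.2).
Distances from that point to each station vs reported:
  K: calculated 131.8 vs reported 131.7 → residual 0.1 km
  L: calculated 192.4 vs reported 192.3 → residual 0.1 km
  M: calculated 259.1 vs reported 287.0 → residual 27.9 km
  N: calculated 247.7 vs reported 247.7 → residual 0.0 km
K, L, N are mutually consistent (residuals ≈ 0); M is off by 27.9 km.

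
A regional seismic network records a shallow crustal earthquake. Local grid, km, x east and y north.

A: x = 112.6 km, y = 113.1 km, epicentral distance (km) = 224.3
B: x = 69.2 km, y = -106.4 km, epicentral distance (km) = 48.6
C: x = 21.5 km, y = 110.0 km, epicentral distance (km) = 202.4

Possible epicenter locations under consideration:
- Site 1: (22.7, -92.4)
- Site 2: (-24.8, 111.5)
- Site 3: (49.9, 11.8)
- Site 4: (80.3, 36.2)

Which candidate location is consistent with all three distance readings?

Site 1

For each candidate, compare |candidate − station| to the reported distance:
Site 1: residuals A 0.0, B 0.0, C 0.0 → max 0.0 km
Site 2: residuals A 86.9, B 188.7, C 156.1 → max 188.7 km
Site 3: residuals A 105.2, B 71.2, C 100.2 → max 105.2 km
Site 4: residuals A 140.9, B 94.4, C 108.0 → max 140.9 km
Only Site 1 has all residuals ≈ 0.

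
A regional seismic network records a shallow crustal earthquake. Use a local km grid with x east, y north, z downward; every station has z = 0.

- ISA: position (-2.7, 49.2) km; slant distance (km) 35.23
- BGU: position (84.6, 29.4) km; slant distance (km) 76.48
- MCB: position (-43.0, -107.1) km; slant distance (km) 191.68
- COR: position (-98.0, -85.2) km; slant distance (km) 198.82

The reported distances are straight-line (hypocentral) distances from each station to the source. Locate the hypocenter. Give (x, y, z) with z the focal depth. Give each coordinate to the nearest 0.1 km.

Each station gives a sphere (x−x_i)² + (y−y_i)² + z² = d_i² (stations at z=0).
Subtracting the ISA sphere from BGU and MCB: z² cancels, leaving linear equations in x and y:
174.6 x − 39.6 y = 985.55
-80.6 x − 312.6 y = -24608.59
Solving: x ≈ 22.201, y ≈ 72.998 km (keep extra digits for the depth step; rounded: 22.2, 73.0).
Then from the ISA sphere: z² = 35.23² − (x + 2.7)² − (y − 49.2)² with x = 22.201, y = 72.998, so z ≈ 7.399 ≈ 7.4 km.

(22.2, 73.0, 7.4)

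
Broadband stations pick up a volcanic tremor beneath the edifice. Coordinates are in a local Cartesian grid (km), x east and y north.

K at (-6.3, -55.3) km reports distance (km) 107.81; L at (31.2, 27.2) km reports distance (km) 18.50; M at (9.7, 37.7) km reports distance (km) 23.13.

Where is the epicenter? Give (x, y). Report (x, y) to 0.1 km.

(31.4, 45.7)

Circle about each station: (x + 6.3)² + (y + 55.3)² = 107.81²; (x − 31.2)² + (y − 27.2)² = 18.50²; (x − 9.7)² + (y − 37.7)² = 23.13².
Subtracting the K equation from the L and M equations removes the quadratic terms:
75.0 x + 165.0 y = 9896.25
32.0 x + 186.0 y = 9505.60
Solving the 2×2 system: x ≈ 31.4, y ≈ 45.7 km.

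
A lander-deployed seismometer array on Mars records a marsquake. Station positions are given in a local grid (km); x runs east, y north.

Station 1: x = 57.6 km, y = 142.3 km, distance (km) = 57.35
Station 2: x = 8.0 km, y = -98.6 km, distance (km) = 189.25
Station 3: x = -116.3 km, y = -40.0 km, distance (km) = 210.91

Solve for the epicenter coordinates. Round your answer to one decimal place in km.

(53.5, 85.1)

Circle about each station: (x − 57.6)² + (y − 142.3)² = 57.35²; (x − 8.0)² + (y + 98.6)² = 189.25²; (x + 116.3)² + (y + 40.0)² = 210.91².
Subtracting pairs of circle equations eliminates x²+y² and gives linear equations (the radical axes):
-99.2 x − 481.8 y = -46307.63
-347.8 x − 364.6 y = -49635.37
Solving the 2×2 system: x ≈ 53.5, y ≈ 85.1 km.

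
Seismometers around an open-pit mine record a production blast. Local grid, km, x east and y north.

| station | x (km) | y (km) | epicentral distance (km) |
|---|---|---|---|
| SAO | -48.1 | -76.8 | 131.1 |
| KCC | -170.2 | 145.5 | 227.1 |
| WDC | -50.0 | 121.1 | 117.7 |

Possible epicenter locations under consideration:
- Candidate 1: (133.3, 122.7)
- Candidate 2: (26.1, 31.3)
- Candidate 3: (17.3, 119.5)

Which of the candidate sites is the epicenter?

Candidate 2

For each candidate, compare |candidate − station| to the reported distance:
Candidate 1: residuals SAO 138.5, KCC 77.3, WDC 65.6 → max 138.5 km
Candidate 2: residuals SAO 0.0, KCC 0.0, WDC 0.0 → max 0.0 km
Candidate 3: residuals SAO 75.8, KCC 37.8, WDC 50.4 → max 75.8 km
Only Candidate 2 has all residuals ≈ 0.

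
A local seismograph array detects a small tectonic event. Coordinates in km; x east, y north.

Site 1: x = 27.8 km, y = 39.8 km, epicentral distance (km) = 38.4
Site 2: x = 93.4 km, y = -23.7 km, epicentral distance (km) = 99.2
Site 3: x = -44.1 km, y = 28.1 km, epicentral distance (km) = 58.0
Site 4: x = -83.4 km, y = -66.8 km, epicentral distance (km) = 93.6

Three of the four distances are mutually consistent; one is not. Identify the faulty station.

Solve using three stations at a time. Using Site 2, Site 3, Site 4 (subtract circle equations pairwise → linear system) gives (x, y) ≈ (-5.4, -15.1).
Distances from that point to each station vs reported:
  Site 1: calculated 64.1 vs reported 38.4 → residual 25.7 km
  Site 2: calculated 99.2 vs reported 99.2 → residual 0.0 km
  Site 3: calculated 58.0 vs reported 58.0 → residual 0.0 km
  Site 4: calculated 93.6 vs reported 93.6 → residual 0.0 km
Site 2, Site 3, Site 4 are mutually consistent (residuals ≈ 0); Site 1 is off by 25.7 km.

Site 1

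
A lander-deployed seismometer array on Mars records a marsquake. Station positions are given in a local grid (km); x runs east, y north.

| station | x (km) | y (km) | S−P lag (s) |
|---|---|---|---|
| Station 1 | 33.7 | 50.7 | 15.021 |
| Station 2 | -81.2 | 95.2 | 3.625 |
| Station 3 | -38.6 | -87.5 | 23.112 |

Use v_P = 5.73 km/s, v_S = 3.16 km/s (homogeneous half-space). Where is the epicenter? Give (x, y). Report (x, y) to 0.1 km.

x ≈ -69.9 km, y ≈ 72.3 km

Distance from S−P lag: d = Δt · v_P v_S / (v_P − v_S) = Δt · (5.73·3.16)/(5.73−3.16) ≈ 7.0454·Δt.
So d_Station 1 = 105.83, d_Station 2 = 25.54, d_Station 3 = 162.83 km.
Circle about each station: (x − 33.7)² + (y − 50.7)² = 105.83²; (x + 81.2)² + (y − 95.2)² = 25.54²; (x + 38.6)² + (y + 87.5)² = 162.83².
Subtracting the Station 1 equation from the Station 2 and Station 3 equations removes the quadratic terms:
-229.8 x + 89.0 y = 22498.00
-144.6 x − 276.4 y = -9873.59
Solving the 2×2 system: x ≈ -69.9, y ≈ 72.3 km.
Check against Station 1 (with the unrounded x, y): √((x − 33.7)²+(y − 50.7)²) = 105.83 ≈ 105.83 km. ✓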